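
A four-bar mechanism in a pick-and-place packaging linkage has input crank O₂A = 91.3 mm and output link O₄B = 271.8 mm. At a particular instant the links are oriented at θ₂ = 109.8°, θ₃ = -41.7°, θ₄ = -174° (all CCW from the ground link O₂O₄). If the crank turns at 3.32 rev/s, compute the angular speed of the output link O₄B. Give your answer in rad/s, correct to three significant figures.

4.52

ω₂ = 20.86 rad/s (from 3.32 rev/s).
Differentiating the loop-closure r₂e^{iθ₂}+r₃e^{iθ₃}=r₁+r₄e^{iθ₄} gives r₂ω₂e^{iθ₂}+r₃ω₃e^{iθ₃}=r₄ω₄e^{iθ₄}.
Eliminating the other unknown: ω₄ = r₂ω₂ sin(θ₂−θ₃) / [r₄ sin(θ₄−θ₃)].
Numerator sine = +0.47716; denominator sine = -0.73963.
Result = 0.0913·20.86·(+0.47716) / (0.2718·(-0.73963)) = -4.5205 rad/s; magnitude 4.5205 rad/s.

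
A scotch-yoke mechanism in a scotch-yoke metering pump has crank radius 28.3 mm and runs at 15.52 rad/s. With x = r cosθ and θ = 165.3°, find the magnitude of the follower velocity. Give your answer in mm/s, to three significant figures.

ω = 15.52 rad/s
x = r cosθ ⇒ ẋ = −rω sinθ.
|v| = rω|sinθ| = 0.0283·15.52·|sin 165.3°| = 0.11145 m/s = 111.45 mm/s.

111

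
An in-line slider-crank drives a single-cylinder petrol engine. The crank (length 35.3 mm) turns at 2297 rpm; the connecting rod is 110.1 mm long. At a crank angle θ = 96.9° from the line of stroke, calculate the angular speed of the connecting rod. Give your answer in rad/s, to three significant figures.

9.77

ω = 240.5 rad/s (converted from 2297 rpm).
The rod makes angle φ with the slider axis where L sinφ = r sinθ; differentiating, L cosφ·φ̇ = r ω cosθ.
L cosφ = √(L² − r² sin²θ) = 0.10437 m.
|ω_rod| = r ω |cosθ| / √(L² − r² sin²θ) = 0.0353·240.5·0.12014/0.10437 = 9.7735 rad/s.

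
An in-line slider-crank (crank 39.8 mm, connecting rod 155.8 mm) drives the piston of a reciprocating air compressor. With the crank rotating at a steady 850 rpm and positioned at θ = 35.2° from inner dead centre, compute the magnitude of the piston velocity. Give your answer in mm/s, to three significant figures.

ω = 2π·850/60 = 89.01 rad/s
For an in-line slider-crank, x = r cosθ + √(L² − r² sin²θ), so v = −rω sinθ·[1 + r cosθ/√(L² − r² sin²θ)].
With r = 0.0398 m, L = 0.1558 m, θ = 35.2°: √(L² − r² sin²θ) = 0.1541 m.
v = −0.0398·89.01·0.57643·[1 + 0.0398·0.81714/0.1541] = -2.4731 m/s.
|v| = 2.4731 m/s = 2473.1 mm/s.

2470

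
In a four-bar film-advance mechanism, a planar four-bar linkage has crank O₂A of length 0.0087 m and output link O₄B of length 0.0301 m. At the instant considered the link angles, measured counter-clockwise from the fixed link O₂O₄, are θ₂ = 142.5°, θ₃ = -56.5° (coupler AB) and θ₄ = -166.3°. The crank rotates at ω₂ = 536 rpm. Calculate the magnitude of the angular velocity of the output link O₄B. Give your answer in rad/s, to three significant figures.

5.61

ω₂ = 56.13 rad/s (from 536 rpm).
Differentiating the loop-closure r₂e^{iθ₂}+r₃e^{iθ₃}=r₁+r₄e^{iθ₄} gives r₂ω₂e^{iθ₂}+r₃ω₃e^{iθ₃}=r₄ω₄e^{iθ₄}.
Eliminating the other unknown: ω₄ = r₂ω₂ sin(θ₂−θ₃) / [r₄ sin(θ₄−θ₃)].
Numerator sine = -0.32557; denominator sine = -0.94088.
Result = 0.0087·56.13·(-0.32557) / (0.0301·(-0.94088)) = +5.6138 rad/s; magnitude 5.6138 rad/s.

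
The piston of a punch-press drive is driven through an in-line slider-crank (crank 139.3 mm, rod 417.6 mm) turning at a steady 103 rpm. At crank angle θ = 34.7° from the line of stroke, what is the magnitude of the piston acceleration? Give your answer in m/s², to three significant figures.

ω = 2π·103/60 = 10.79 rad/s
x(θ) = r cosθ + √(L² − r² sin²θ); with ω constant, a = ω²·d²x/dθ².
d²x/dθ² = −r cosθ − r²(cos2θ)/√u − r⁴ sin²2θ/(4u^{3/2}),  u = L² − r² sin²θ = 0.168101 m².
Substituting r = 0.1393 m, L = 0.4176 m, θ = 34.7°: d²x/dθ² = -0.13237 m.
a = ω²·d²x/dθ² = (10.79)²·(-0.13237) = -15.4 m/s²;  |a| = 15.4 m/s².

15.4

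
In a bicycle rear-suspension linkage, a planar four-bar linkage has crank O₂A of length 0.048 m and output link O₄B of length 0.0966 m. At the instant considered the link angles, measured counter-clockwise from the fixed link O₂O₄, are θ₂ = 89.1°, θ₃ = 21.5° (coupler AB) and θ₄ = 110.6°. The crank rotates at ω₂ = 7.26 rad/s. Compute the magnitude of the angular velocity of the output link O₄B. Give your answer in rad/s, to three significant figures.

3.34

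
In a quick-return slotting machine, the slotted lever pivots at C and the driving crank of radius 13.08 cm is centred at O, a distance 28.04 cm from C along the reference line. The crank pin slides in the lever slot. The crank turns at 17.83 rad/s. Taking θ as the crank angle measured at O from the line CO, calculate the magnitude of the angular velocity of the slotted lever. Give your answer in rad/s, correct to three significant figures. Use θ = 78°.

ω = 17.83 rad/s
Crank pin A relative to C: A = (d + r cosθ, r sinθ); lever angle φ = atan2(r sinθ, d + r cosθ).
Differentiating tanφ: φ̇ = rω(d cosθ + r)/(d² + r² + 2dr cosθ).
d² + r² + 2dr cosθ = |CA|² = 0.110984 m²;  d cosθ + r = +0.1891 m.
|ω_lever| = |0.1308·17.83·+0.1891| / 0.110984 = 3.9736 rad/s.

3.97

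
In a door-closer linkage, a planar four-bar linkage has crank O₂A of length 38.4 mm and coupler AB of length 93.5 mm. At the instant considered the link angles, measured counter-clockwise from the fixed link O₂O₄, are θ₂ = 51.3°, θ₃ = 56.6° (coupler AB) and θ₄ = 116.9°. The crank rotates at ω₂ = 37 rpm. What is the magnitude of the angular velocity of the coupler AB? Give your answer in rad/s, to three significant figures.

ω₂ = 3.875 rad/s (from 37 rpm).
Differentiating the loop-closure r₂e^{iθ₂}+r₃e^{iθ₃}=r₁+r₄e^{iθ₄} gives r₂ω₂e^{iθ₂}+r₃ω₃e^{iθ₃}=r₄ω₄e^{iθ₄}.
Eliminating the other unknown: ω₃ = r₂ω₂ sin(θ₄−θ₂) / [r₃ sin(θ₃−θ₄)].
Numerator sine = +0.91068; denominator sine = -0.86863.
Result = 0.0384·3.875·(+0.91068) / (0.0935·(-0.86863)) = -1.6683 rad/s; magnitude 1.6683 rad/s.

1.67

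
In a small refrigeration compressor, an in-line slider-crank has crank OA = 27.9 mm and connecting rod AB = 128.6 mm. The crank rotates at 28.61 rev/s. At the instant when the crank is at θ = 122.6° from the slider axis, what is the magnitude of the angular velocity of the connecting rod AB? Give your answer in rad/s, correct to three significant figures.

ω = 179.8 rad/s (converted from 28.61 rev/s).
The rod makes angle φ with the slider axis where L sinφ = r sinθ; differentiating, L cosφ·φ̇ = r ω cosθ.
L cosφ = √(L² − r² sin²θ) = 0.12643 m.
|ω_rod| = r ω |cosθ| / √(L² − r² sin²θ) = 0.0279·179.8·0.53877/0.12643 = 21.372 rad/s.

21.4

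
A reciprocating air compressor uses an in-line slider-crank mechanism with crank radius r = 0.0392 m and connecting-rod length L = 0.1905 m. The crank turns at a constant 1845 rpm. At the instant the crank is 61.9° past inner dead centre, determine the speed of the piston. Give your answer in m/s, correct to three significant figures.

7.34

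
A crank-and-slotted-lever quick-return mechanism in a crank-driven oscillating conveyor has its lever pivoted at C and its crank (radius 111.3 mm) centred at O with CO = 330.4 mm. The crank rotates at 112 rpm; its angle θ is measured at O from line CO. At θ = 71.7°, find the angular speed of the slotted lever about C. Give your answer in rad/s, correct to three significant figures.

1.94

ω = 11.73 rad/s (from 112 rpm).
Crank pin A relative to C: A = (d + r cosθ, r sinθ); lever angle φ = atan2(r sinθ, d + r cosθ).
Differentiating tanφ: φ̇ = rω(d cosθ + r)/(d² + r² + 2dr cosθ).
d² + r² + 2dr cosθ = |CA|² = 0.144645 m²;  d cosθ + r = +0.21504 m.
|ω_lever| = |0.1113·11.73·+0.21504| / 0.144645 = 1.9407 rad/s.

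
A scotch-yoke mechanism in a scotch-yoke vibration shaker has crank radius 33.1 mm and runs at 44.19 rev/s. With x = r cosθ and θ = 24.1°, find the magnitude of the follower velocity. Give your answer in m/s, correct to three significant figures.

ω = 277.7 rad/s (from 44.19 rev/s).
x = r cosθ ⇒ ẋ = −rω sinθ.
|v| = rω|sinθ| = 0.0331·277.7·|sin 24.1°| = 3.7527 m/s.

3.75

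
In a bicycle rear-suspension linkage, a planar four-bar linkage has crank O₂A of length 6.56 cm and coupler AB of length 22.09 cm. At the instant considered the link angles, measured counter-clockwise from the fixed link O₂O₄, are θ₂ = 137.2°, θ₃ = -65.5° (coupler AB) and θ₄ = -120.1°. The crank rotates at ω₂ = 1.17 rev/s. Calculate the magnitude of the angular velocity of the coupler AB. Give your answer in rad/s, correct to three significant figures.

2.61

ω₂ = 7.351 rad/s (from 1.17 rev/s).
Differentiating the loop-closure r₂e^{iθ₂}+r₃e^{iθ₃}=r₁+r₄e^{iθ₄} gives r₂ω₂e^{iθ₂}+r₃ω₃e^{iθ₃}=r₄ω₄e^{iθ₄}.
Eliminating the other unknown: ω₃ = r₂ω₂ sin(θ₄−θ₂) / [r₃ sin(θ₃−θ₄)].
Numerator sine = +0.97553; denominator sine = +0.81513.
Result = 0.0656·7.351·(+0.97553) / (0.2209·(+0.81513)) = +2.6127 rad/s; magnitude 2.6127 rad/s.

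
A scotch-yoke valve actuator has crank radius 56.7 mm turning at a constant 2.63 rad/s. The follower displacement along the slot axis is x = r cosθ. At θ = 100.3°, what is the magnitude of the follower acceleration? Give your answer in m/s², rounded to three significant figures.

ω = 2.63 rad/s
x = r cosθ ⇒ ẍ = −rω² cosθ (ω constant).
|a| = rω²|cosθ| = 0.0567·(2.63)²·|cos 100.3°| = 0.070124 m/s².

0.0701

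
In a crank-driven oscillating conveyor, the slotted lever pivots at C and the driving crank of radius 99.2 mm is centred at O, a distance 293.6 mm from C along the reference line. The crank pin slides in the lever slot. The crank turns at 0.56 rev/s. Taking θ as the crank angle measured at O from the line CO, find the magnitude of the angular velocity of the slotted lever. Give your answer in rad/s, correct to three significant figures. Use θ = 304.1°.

0.715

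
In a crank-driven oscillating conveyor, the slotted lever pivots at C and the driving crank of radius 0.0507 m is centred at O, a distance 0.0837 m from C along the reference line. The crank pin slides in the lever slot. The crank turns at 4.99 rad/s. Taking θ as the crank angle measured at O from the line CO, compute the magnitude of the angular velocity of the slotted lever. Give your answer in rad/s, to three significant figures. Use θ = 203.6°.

3.66

ω = 4.99 rad/s
Crank pin A relative to C: A = (d + r cosθ, r sinθ); lever angle φ = atan2(r sinθ, d + r cosθ).
Differentiating tanφ: φ̇ = rω(d cosθ + r)/(d² + r² + 2dr cosθ).
d² + r² + 2dr cosθ = |CA|² = 0.00179884 m²;  d cosθ + r = -0.026 m.
|ω_lever| = |0.0507·4.99·-0.026| / 0.00179884 = 3.6566 rad/s.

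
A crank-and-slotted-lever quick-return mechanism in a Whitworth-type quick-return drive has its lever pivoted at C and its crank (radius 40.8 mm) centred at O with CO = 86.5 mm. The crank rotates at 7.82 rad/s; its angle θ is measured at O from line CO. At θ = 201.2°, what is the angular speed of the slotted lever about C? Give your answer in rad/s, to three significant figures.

ω = 7.82 rad/s
Crank pin A relative to C: A = (d + r cosθ, r sinθ); lever angle φ = atan2(r sinθ, d + r cosθ).
Differentiating tanφ: φ̇ = rω(d cosθ + r)/(d² + r² + 2dr cosθ).
d² + r² + 2dr cosθ = |CA|² = 0.00256618 m²;  d cosθ + r = -0.039846 m.
|ω_lever| = |0.0408·7.82·-0.039846| / 0.00256618 = 4.9541 rad/s.

4.95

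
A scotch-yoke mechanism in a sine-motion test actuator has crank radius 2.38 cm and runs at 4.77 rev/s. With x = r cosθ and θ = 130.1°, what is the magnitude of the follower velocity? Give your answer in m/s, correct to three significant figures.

0.546

ω = 29.97 rad/s (from 4.77 rev/s).
x = r cosθ ⇒ ẋ = −rω sinθ.
|v| = rω|sinθ| = 0.0238·29.97·|sin 130.1°| = 0.54562 m/s.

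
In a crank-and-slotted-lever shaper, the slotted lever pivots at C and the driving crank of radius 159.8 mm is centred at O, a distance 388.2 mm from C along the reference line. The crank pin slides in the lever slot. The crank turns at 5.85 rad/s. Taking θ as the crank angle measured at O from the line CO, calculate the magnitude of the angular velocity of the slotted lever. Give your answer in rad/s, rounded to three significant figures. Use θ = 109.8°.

ω = 5.85 rad/s
Crank pin A relative to C: A = (d + r cosθ, r sinθ); lever angle φ = atan2(r sinθ, d + r cosθ).
Differentiating tanφ: φ̇ = rω(d cosθ + r)/(d² + r² + 2dr cosθ).
d² + r² + 2dr cosθ = |CA|² = 0.134208 m²;  d cosθ + r = +0.028302 m.
|ω_lever| = |0.1598·5.85·+0.028302| / 0.134208 = 0.19714 rad/s.

0.197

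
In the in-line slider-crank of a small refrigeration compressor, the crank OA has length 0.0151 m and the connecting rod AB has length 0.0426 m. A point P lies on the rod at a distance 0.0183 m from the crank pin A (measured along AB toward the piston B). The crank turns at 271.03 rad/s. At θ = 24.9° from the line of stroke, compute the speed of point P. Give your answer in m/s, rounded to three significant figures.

ω = 271 rad/s.  Crank-pin speed |V_A| = rω = 4.0926 m/s, perpendicular to OA.
Rod angle: sinφ = −(r/L) sinθ ⇒ φ = -8.583°; ω_rod = −rω cosθ/√(L²−r²sin²θ) = -88.126 rad/s.
V_P = V_A + ω_rod × AP, with AP = 0.0183 m along the rod.
Components: V_Px = −rω sinθ − a·ω_rod·sinφ = -1.9638 m/s;  V_Py = rω cosθ + a·ω_rod·cosφ = +2.1175 m/s.
|V_P| = √(V_Px² + V_Py²) = 2.8879 m/s.

2.89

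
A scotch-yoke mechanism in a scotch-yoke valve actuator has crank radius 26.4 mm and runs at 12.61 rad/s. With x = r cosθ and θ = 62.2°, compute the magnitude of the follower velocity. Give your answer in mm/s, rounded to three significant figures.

ω = 12.61 rad/s
x = r cosθ ⇒ ẋ = −rω sinθ.
|v| = rω|sinθ| = 0.0264·12.61·|sin 62.2°| = 0.29448 m/s = 294.48 mm/s.

294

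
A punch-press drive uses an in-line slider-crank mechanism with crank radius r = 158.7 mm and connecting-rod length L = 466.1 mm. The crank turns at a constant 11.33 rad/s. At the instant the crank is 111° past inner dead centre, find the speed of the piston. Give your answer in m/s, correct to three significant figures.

ω = 11.33 rad/s
For an in-line slider-crank, x = r cosθ + √(L² − r² sin²θ), so v = −rω sinθ·[1 + r cosθ/√(L² − r² sin²θ)].
With r = 0.1587 m, L = 0.4661 m, θ = 111°: √(L² − r² sin²θ) = 0.44193 m.
v = −0.1587·11.33·0.93358·[1 + 0.1587·-0.35837/0.44193] = -1.4626 m/s.
|v| = 1.4626 m/s.

1.46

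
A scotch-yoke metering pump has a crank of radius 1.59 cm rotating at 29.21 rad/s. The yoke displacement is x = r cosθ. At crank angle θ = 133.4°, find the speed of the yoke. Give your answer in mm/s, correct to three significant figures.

337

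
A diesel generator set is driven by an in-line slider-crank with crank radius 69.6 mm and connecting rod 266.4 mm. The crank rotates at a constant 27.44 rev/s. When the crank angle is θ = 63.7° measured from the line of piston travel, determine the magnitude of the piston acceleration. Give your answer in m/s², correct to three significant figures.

ω = 2π·27.4 = 172.4 rad/s
x(θ) = r cosθ + √(L² − r² sin²θ); with ω constant, a = ω²·d²x/dθ².
d²x/dθ² = −r cosθ − r²(cos2θ)/√u − r⁴ sin²2θ/(4u^{3/2}),  u = L² − r² sin²θ = 0.0670758 m².
Substituting r = 0.0696 m, L = 0.2664 m, θ = 63.7°: d²x/dθ² = -0.01969 m.
a = ω²·d²x/dθ² = (172.4)²·(-0.01969) = -585.31 m/s²;  |a| = 585.31 m/s².

585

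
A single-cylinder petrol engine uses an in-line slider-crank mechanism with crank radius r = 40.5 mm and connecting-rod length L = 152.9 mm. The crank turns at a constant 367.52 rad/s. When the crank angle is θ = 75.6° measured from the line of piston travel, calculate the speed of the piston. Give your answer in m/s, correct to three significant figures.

15.4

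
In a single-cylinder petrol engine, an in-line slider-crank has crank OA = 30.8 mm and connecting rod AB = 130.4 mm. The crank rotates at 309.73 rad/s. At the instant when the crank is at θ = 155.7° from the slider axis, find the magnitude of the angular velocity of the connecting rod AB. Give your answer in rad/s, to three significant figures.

67.0

ω = 309.7 rad/s
The rod makes angle φ with the slider axis where L sinφ = r sinθ; differentiating, L cosφ·φ̇ = r ω cosθ.
L cosφ = √(L² − r² sin²θ) = 0.12978 m.
|ω_rod| = r ω |cosθ| / √(L² − r² sin²θ) = 0.0308·309.7·0.91140/0.12978 = 66.993 rad/s.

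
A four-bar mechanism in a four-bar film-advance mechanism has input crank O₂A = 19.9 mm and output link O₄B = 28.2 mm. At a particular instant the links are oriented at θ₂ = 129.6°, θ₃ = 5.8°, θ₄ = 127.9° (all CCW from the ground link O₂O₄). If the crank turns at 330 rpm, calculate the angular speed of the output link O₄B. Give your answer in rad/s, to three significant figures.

23.9

ω₂ = 34.56 rad/s (from 330 rpm).
Differentiating the loop-closure r₂e^{iθ₂}+r₃e^{iθ₃}=r₁+r₄e^{iθ₄} gives r₂ω₂e^{iθ₂}+r₃ω₃e^{iθ₃}=r₄ω₄e^{iθ₄}.
Eliminating the other unknown: ω₄ = r₂ω₂ sin(θ₂−θ₃) / [r₄ sin(θ₄−θ₃)].
Numerator sine = +0.83098; denominator sine = +0.84712.
Result = 0.0199·34.56·(+0.83098) / (0.0282·(+0.84712)) = +23.922 rad/s; magnitude 23.922 rad/s.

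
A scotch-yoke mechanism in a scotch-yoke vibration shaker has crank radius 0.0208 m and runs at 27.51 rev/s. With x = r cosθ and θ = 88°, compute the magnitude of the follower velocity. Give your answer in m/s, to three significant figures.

ω = 172.9 rad/s (from 27.51 rev/s).
x = r cosθ ⇒ ẋ = −rω sinθ.
|v| = rω|sinθ| = 0.0208·172.9·|sin 88°| = 3.5931 m/s.

3.59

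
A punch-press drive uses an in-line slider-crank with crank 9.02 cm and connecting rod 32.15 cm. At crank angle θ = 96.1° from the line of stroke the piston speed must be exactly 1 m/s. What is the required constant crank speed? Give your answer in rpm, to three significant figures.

110

For an in-line slider-crank, |v_piston| = rω|sinθ|·[1 + r cosθ/√(L² − r² sin²θ)].
With r = 0.0902 m, L = 0.3215 m, θ = 96.1°: the bracketed kinematic factor |dx/dθ| = 0.086905 m.
ω = v/|dx/dθ| = 1/0.086905 = 11.507 rad/s.
N = 60ω/(2π) = 109.88 rpm.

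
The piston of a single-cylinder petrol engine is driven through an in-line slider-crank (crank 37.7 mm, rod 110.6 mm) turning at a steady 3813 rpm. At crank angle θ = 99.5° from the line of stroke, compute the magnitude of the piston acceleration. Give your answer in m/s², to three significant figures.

ω = 2π·3813/60 = 399.3 rad/s
x(θ) = r cosθ + √(L² − r² sin²θ); with ω constant, a = ω²·d²x/dθ².
d²x/dθ² = −r cosθ − r²(cos2θ)/√u − r⁴ sin²2θ/(4u^{3/2}),  u = L² − r² sin²θ = 0.0108498 m².
Substituting r = 0.0377 m, L = 0.1106 m, θ = 99.5°: d²x/dθ² = +0.019076 m.
a = ω²·d²x/dθ² = (399.3)²·(+0.019076) = +3041.5 m/s²;  |a| = 3041.5 m/s².

3040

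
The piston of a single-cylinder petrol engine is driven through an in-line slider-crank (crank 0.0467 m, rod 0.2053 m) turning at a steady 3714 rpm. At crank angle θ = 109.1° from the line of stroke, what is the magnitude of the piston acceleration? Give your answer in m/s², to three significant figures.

3600

ω = 2π·3714/60 = 388.9 rad/s
x(θ) = r cosθ + √(L² − r² sin²θ); with ω constant, a = ω²·d²x/dθ².
d²x/dθ² = −r cosθ − r²(cos2θ)/√u − r⁴ sin²2θ/(4u^{3/2}),  u = L² − r² sin²θ = 0.0402007 m².
Substituting r = 0.0467 m, L = 0.2053 m, θ = 109.1°: d²x/dθ² = +0.023773 m.
a = ω²·d²x/dθ² = (388.9)²·(+0.023773) = +3596 m/s²;  |a| = 3596 m/s².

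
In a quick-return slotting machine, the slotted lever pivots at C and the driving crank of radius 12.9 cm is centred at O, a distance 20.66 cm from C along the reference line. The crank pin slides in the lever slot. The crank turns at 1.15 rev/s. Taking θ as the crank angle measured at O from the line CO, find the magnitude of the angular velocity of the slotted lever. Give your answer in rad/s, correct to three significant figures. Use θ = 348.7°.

2.77

ω = 7.226 rad/s (from 1.15 rev/s).
Crank pin A relative to C: A = (d + r cosθ, r sinθ); lever angle φ = atan2(r sinθ, d + r cosθ).
Differentiating tanφ: φ̇ = rω(d cosθ + r)/(d² + r² + 2dr cosθ).
d² + r² + 2dr cosθ = |CA|² = 0.111594 m²;  d cosθ + r = +0.33159 m.
|ω_lever| = |0.129·7.226·+0.33159| / 0.111594 = 2.7697 rad/s.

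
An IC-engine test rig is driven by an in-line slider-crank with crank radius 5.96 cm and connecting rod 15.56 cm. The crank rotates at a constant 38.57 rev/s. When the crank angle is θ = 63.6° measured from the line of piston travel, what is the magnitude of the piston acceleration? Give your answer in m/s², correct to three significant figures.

ω = 2π·38.6 = 242.3 rad/s
x(θ) = r cosθ + √(L² − r² sin²θ); with ω constant, a = ω²·d²x/dθ².
d²x/dθ² = −r cosθ − r²(cos2θ)/√u − r⁴ sin²2θ/(4u^{3/2}),  u = L² − r² sin²θ = 0.0213615 m².
Substituting r = 0.0596 m, L = 0.1556 m, θ = 63.6°: d²x/dθ² = -0.012447 m.
a = ω²·d²x/dθ² = (242.3)²·(-0.012447) = -731.02 m/s²;  |a| = 731.02 m/s².

731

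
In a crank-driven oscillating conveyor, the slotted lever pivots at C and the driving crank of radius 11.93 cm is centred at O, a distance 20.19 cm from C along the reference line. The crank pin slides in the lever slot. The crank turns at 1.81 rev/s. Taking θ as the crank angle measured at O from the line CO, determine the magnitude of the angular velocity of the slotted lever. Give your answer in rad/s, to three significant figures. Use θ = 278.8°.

ω = 11.37 rad/s (from 1.81 rev/s).
Crank pin A relative to C: A = (d + r cosθ, r sinθ); lever angle φ = atan2(r sinθ, d + r cosθ).
Differentiating tanφ: φ̇ = rω(d cosθ + r)/(d² + r² + 2dr cosθ).
d² + r² + 2dr cosθ = |CA|² = 0.0623659 m²;  d cosθ + r = +0.15019 m.
|ω_lever| = |0.1193·11.37·+0.15019| / 0.0623659 = 3.2673 rad/s.

3.27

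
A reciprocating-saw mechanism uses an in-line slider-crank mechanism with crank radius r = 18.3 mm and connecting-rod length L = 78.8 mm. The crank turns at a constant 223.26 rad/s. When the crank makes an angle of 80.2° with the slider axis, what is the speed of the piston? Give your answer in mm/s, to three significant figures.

4190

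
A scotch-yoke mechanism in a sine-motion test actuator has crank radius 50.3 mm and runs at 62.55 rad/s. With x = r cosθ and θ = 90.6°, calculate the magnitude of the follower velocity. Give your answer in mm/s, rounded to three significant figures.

ω = 62.55 rad/s
x = r cosθ ⇒ ẋ = −rω sinθ.
|v| = rω|sinθ| = 0.0503·62.55·|sin 90.6°| = 3.1461 m/s = 3146.1 mm/s.

3150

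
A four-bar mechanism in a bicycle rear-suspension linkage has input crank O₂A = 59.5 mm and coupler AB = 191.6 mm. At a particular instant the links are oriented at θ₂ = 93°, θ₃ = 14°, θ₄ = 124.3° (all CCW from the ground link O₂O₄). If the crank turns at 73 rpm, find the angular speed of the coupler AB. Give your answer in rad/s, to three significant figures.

1.31

ω₂ = 7.645 rad/s (from 73 rpm).
Differentiating the loop-closure r₂e^{iθ₂}+r₃e^{iθ₃}=r₁+r₄e^{iθ₄} gives r₂ω₂e^{iθ₂}+r₃ω₃e^{iθ₃}=r₄ω₄e^{iθ₄}.
Eliminating the other unknown: ω₃ = r₂ω₂ sin(θ₄−θ₂) / [r₃ sin(θ₃−θ₄)].
Numerator sine = +0.51952; denominator sine = -0.93789.
Result = 0.0595·7.645·(+0.51952) / (0.1916·(-0.93789)) = -1.315 rad/s; magnitude 1.315 rad/s.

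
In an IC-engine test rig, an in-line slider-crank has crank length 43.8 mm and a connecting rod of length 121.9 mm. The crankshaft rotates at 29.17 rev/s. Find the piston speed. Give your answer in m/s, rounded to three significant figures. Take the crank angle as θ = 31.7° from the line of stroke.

5.53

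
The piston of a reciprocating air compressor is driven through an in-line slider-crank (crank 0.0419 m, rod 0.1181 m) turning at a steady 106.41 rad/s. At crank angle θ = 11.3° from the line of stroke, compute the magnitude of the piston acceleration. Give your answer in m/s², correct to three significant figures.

622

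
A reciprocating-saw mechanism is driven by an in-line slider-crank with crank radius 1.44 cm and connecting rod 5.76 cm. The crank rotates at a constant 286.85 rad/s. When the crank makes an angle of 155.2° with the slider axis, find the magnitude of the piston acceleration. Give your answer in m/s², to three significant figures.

ω = 286.9 rad/s
x(θ) = r cosθ + √(L² − r² sin²θ); with ω constant, a = ω²·d²x/dθ².
d²x/dθ² = −r cosθ − r²(cos2θ)/√u − r⁴ sin²2θ/(4u^{3/2}),  u = L² − r² sin²θ = 0.00328128 m².
Substituting r = 0.0144 m, L = 0.0576 m, θ = 155.2°: d²x/dθ² = +0.010693 m.
a = ω²·d²x/dθ² = (286.9)²·(+0.010693) = +879.82 m/s²;  |a| = 879.82 m/s².

880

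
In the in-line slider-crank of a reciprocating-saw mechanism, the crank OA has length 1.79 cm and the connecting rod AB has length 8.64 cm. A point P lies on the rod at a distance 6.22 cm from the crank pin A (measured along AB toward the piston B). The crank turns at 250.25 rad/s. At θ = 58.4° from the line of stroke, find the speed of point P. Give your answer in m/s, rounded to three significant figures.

ω = 250.2 rad/s.  Crank-pin speed |V_A| = rω = 4.4795 m/s, perpendicular to OA.
Rod angle: sinφ = −(r/L) sinθ ⇒ φ = -10.163°; ω_rod = −rω cosθ/√(L²−r²sin²θ) = -27.6 rad/s.
V_P = V_A + ω_rod × AP, with AP = 0.0622 m along the rod.
Components: V_Px = −rω sinθ − a·ω_rod·sinφ = -4.1182 m/s;  V_Py = rω cosθ + a·ω_rod·cosφ = +0.65743 m/s.
|V_P| = √(V_Px² + V_Py²) = 4.1704 m/s.

4.17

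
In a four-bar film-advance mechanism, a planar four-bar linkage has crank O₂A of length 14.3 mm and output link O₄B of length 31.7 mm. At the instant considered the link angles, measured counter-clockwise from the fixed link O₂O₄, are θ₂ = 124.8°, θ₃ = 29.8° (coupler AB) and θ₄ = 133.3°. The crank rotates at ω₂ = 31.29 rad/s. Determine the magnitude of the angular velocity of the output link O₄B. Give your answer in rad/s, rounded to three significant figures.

ω₂ = 31.29 rad/s
Differentiating the loop-closure r₂e^{iθ₂}+r₃e^{iθ₃}=r₁+r₄e^{iθ₄} gives r₂ω₂e^{iθ₂}+r₃ω₃e^{iθ₃}=r₄ω₄e^{iθ₄}.
Eliminating the other unknown: ω₄ = r₂ω₂ sin(θ₂−θ₃) / [r₄ sin(θ₄−θ₃)].
Numerator sine = +0.99619; denominator sine = +0.97237.
Result = 0.0143·31.29·(+0.99619) / (0.0317·(+0.97237)) = +14.461 rad/s; magnitude 14.461 rad/s.

14.5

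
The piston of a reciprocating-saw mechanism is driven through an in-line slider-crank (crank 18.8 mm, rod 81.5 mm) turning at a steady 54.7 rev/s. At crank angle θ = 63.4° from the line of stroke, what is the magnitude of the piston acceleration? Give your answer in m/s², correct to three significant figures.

ω = 2π·54.7 = 343.7 rad/s
x(θ) = r cosθ + √(L² − r² sin²θ); with ω constant, a = ω²·d²x/dθ².
d²x/dθ² = −r cosθ − r²(cos2θ)/√u − r⁴ sin²2θ/(4u^{3/2}),  u = L² − r² sin²θ = 0.00635967 m².
Substituting r = 0.0188 m, L = 0.0815 m, θ = 63.4°: d²x/dθ² = -0.0058025 m.
a = ω²·d²x/dθ² = (343.7)²·(-0.0058025) = -685.41 m/s²;  |a| = 685.41 m/s².

685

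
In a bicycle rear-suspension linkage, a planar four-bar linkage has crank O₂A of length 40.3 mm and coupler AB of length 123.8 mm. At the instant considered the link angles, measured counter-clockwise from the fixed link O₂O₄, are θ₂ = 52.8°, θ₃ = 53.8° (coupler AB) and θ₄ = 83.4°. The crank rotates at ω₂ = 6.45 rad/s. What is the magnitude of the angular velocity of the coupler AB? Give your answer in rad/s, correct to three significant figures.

ω₂ = 6.45 rad/s
Differentiating the loop-closure r₂e^{iθ₂}+r₃e^{iθ₃}=r₁+r₄e^{iθ₄} gives r₂ω₂e^{iθ₂}+r₃ω₃e^{iθ₃}=r₄ω₄e^{iθ₄}.
Eliminating the other unknown: ω₃ = r₂ω₂ sin(θ₄−θ₂) / [r₃ sin(θ₃−θ₄)].
Numerator sine = +0.50904; denominator sine = -0.49394.
Result = 0.0403·6.45·(+0.50904) / (0.1238·(-0.49394)) = -2.1638 rad/s; magnitude 2.1638 rad/s.

2.16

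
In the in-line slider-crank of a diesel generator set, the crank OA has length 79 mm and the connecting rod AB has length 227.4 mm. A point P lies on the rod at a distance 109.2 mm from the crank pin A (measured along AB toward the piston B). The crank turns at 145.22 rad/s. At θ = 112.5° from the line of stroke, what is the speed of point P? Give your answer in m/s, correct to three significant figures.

10.1

ω = 145.2 rad/s.  Crank-pin speed |V_A| = rω = 11.472 m/s, perpendicular to OA.
Rod angle: sinφ = −(r/L) sinθ ⇒ φ = -18.721°; ω_rod = −rω cosθ/√(L²−r²sin²θ) = +20.385 rad/s.
V_P = V_A + ω_rod × AP, with AP = 0.1092 m along the rod.
Components: V_Px = −rω sinθ − a·ω_rod·sinφ = -9.8846 m/s;  V_Py = rω cosθ + a·ω_rod·cosφ = -2.282 m/s.
|V_P| = √(V_Px² + V_Py²) = 10.145 m/s.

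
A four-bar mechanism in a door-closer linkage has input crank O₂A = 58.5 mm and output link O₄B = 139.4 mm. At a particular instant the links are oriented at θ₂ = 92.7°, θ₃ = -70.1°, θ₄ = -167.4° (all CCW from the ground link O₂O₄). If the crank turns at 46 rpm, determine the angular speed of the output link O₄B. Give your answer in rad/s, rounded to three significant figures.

0.603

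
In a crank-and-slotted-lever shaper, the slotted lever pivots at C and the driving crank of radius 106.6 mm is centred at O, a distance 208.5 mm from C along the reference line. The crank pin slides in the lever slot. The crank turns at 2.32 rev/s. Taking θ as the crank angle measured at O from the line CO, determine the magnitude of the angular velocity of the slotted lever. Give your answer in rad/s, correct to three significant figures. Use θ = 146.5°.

5.88

ω = 14.58 rad/s (from 2.32 rev/s).
Crank pin A relative to C: A = (d + r cosθ, r sinθ); lever angle φ = atan2(r sinθ, d + r cosθ).
Differentiating tanφ: φ̇ = rω(d cosθ + r)/(d² + r² + 2dr cosθ).
d² + r² + 2dr cosθ = |CA|² = 0.0177678 m²;  d cosθ + r = -0.067265 m.
|ω_lever| = |0.1066·14.58·-0.067265| / 0.0177678 = 5.8828 rad/s.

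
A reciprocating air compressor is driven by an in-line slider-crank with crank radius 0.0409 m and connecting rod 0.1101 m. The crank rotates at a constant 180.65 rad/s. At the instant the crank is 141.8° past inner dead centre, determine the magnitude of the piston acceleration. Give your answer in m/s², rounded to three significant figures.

ω = 180.7 rad/s
x(θ) = r cosθ + √(L² − r² sin²θ); with ω constant, a = ω²·d²x/dθ².
d²x/dθ² = −r cosθ − r²(cos2θ)/√u − r⁴ sin²2θ/(4u^{3/2}),  u = L² − r² sin²θ = 0.0114823 m².
Substituting r = 0.0409 m, L = 0.1101 m, θ = 141.8°: d²x/dθ² = +0.027934 m.
a = ω²·d²x/dθ² = (180.7)²·(+0.027934) = +911.6 m/s²;  |a| = 911.6 m/s².

912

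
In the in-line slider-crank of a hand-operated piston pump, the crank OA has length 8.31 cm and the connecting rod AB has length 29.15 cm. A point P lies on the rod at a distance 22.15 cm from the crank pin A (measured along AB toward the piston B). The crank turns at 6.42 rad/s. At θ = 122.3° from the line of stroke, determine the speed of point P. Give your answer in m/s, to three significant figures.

ω = 6.42 rad/s.  Crank-pin speed |V_A| = rω = 0.5335 m/s, perpendicular to OA.
Rod angle: sinφ = −(r/L) sinθ ⇒ φ = -13.943°; ω_rod = −rω cosθ/√(L²−r²sin²θ) = +1.0077 rad/s.
V_P = V_A + ω_rod × AP, with AP = 0.2215 m along the rod.
Components: V_Px = −rω sinθ − a·ω_rod·sinφ = -0.39717 m/s;  V_Py = rω cosθ + a·ω_rod·cosφ = -0.068458 m/s.
|V_P| = √(V_Px² + V_Py²) = 0.40302 m/s.

0.403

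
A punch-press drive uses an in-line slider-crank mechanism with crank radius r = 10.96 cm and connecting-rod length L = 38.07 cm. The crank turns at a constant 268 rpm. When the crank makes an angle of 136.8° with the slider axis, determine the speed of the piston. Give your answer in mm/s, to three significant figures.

1650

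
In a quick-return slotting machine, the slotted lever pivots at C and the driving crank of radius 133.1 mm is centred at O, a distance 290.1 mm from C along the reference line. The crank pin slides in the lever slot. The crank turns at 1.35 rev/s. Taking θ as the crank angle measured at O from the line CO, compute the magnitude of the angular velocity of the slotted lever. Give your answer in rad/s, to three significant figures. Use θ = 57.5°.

ω = 8.482 rad/s (from 1.35 rev/s).
Crank pin A relative to C: A = (d + r cosθ, r sinθ); lever angle φ = atan2(r sinθ, d + r cosθ).
Differentiating tanφ: φ̇ = rω(d cosθ + r)/(d² + r² + 2dr cosθ).
d² + r² + 2dr cosθ = |CA|² = 0.143366 m²;  d cosθ + r = +0.28897 m.
|ω_lever| = |0.1331·8.482·+0.28897| / 0.143366 = 2.2756 rad/s.

2.28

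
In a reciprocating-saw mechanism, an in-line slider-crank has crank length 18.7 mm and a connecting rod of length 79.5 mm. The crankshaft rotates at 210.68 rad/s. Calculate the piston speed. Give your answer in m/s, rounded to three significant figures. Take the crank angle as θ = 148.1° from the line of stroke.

1.66

ω = 210.7 rad/s
For an in-line slider-crank, x = r cosθ + √(L² − r² sin²θ), so v = −rω sinθ·[1 + r cosθ/√(L² − r² sin²θ)].
With r = 0.0187 m, L = 0.0795 m, θ = 148.1°: √(L² − r² sin²θ) = 0.078883 m.
v = −0.0187·210.7·0.52844·[1 + 0.0187·-0.84897/0.078883] = -1.6629 m/s.
|v| = 1.6629 m/s.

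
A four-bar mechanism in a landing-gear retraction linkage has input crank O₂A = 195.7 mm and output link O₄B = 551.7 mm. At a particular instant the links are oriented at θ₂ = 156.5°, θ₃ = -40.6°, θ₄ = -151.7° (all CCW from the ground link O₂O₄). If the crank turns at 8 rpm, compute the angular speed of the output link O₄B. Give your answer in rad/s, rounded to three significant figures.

0.0937

ω₂ = 0.8378 rad/s (from 8 rpm).
Differentiating the loop-closure r₂e^{iθ₂}+r₃e^{iθ₃}=r₁+r₄e^{iθ₄} gives r₂ω₂e^{iθ₂}+r₃ω₃e^{iθ₃}=r₄ω₄e^{iθ₄}.
Eliminating the other unknown: ω₄ = r₂ω₂ sin(θ₂−θ₃) / [r₄ sin(θ₄−θ₃)].
Numerator sine = -0.29404; denominator sine = -0.93295.
Result = 0.1957·0.8378·(-0.29404) / (0.5517·(-0.93295)) = +0.09366 rad/s; magnitude 0.09366 rad/s.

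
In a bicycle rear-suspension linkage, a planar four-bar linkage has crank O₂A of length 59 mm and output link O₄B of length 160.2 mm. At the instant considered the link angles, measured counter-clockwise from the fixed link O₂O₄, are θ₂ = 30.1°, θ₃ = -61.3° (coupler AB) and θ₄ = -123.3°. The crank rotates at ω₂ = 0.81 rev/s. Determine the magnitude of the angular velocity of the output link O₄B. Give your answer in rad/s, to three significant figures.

2.12

ω₂ = 5.089 rad/s (from 0.81 rev/s).
Differentiating the loop-closure r₂e^{iθ₂}+r₃e^{iθ₃}=r₁+r₄e^{iθ₄} gives r₂ω₂e^{iθ₂}+r₃ω₃e^{iθ₃}=r₄ω₄e^{iθ₄}.
Eliminating the other unknown: ω₄ = r₂ω₂ sin(θ₂−θ₃) / [r₄ sin(θ₄−θ₃)].
Numerator sine = +0.99970; denominator sine = -0.88295.
Result = 0.059·5.089·(+0.99970) / (0.1602·(-0.88295)) = -2.1222 rad/s; magnitude 2.1222 rad/s.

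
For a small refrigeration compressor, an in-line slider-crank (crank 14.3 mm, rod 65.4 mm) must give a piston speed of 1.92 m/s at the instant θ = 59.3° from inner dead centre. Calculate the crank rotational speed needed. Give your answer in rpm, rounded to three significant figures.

1340

For an in-line slider-crank, |v_piston| = rω|sinθ|·[1 + r cosθ/√(L² − r² sin²θ)].
With r = 0.0143 m, L = 0.0654 m, θ = 59.3°: the bracketed kinematic factor |dx/dθ| = 0.013693 m.
ω = v/|dx/dθ| = 1.92/0.013693 = 140.21 rad/s.
N = 60ω/(2π) = 1338.9 rpm.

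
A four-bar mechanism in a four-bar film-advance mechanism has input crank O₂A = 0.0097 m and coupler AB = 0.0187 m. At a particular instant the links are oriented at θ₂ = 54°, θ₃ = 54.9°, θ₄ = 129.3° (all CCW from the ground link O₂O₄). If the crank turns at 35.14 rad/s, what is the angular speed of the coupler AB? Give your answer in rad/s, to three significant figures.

18.3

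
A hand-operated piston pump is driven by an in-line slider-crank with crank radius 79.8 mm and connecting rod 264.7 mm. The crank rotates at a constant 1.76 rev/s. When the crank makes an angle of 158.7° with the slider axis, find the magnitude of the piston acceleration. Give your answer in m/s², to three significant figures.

6.88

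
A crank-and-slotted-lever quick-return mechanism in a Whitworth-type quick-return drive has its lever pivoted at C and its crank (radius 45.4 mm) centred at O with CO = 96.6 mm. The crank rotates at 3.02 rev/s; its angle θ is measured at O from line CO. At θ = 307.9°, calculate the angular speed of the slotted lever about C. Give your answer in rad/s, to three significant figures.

ω = 18.98 rad/s (from 3.02 rev/s).
Crank pin A relative to C: A = (d + r cosθ, r sinθ); lever angle φ = atan2(r sinθ, d + r cosθ).
Differentiating tanφ: φ̇ = rω(d cosθ + r)/(d² + r² + 2dr cosθ).
d² + r² + 2dr cosθ = |CA|² = 0.0167808 m²;  d cosθ + r = +0.10474 m.
|ω_lever| = |0.0454·18.98·+0.10474| / 0.0167808 = 5.377 rad/s.

5.38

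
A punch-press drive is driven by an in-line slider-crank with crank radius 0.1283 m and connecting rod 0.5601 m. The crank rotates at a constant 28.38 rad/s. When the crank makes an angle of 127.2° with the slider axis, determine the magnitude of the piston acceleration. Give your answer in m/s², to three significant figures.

68.6

ω = 28.38 rad/s
x(θ) = r cosθ + √(L² − r² sin²θ); with ω constant, a = ω²·d²x/dθ².
d²x/dθ² = −r cosθ − r²(cos2θ)/√u − r⁴ sin²2θ/(4u^{3/2}),  u = L² − r² sin²θ = 0.303268 m².
Substituting r = 0.1283 m, L = 0.5601 m, θ = 127.2°: d²x/dθ² = +0.085232 m.
a = ω²·d²x/dθ² = (28.38)²·(+0.085232) = +68.648 m/s²;  |a| = 68.648 m/s².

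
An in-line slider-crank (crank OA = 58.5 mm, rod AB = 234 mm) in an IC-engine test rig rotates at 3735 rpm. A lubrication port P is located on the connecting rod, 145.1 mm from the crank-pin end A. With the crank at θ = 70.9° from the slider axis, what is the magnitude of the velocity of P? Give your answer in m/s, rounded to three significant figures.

22.9

ω = 391.1 rad/s.  Crank-pin speed |V_A| = rω = 22.881 m/s, perpendicular to OA.
Rod angle: sinφ = −(r/L) sinθ ⇒ φ = -13.665°; ω_rod = −rω cosθ/√(L²−r²sin²θ) = -32.928 rad/s.
V_P = V_A + ω_rod × AP, with AP = 0.1451 m along the rod.
Components: V_Px = −rω sinθ − a·ω_rod·sinφ = -22.75 m/s;  V_Py = rω cosθ + a·ω_rod·cosφ = +2.8444 m/s.
|V_P| = √(V_Px² + V_Py²) = 22.927 m/s.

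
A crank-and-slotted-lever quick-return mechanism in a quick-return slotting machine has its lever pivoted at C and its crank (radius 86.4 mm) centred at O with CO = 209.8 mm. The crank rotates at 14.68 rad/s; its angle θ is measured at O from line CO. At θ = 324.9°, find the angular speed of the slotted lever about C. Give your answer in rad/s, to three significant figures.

ω = 14.68 rad/s
Crank pin A relative to C: A = (d + r cosθ, r sinθ); lever angle φ = atan2(r sinθ, d + r cosθ).
Differentiating tanφ: φ̇ = rω(d cosθ + r)/(d² + r² + 2dr cosθ).
d² + r² + 2dr cosθ = |CA|² = 0.0811417 m²;  d cosθ + r = +0.25805 m.
|ω_lever| = |0.0864·14.68·+0.25805| / 0.0811417 = 4.0336 rad/s.

4.03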